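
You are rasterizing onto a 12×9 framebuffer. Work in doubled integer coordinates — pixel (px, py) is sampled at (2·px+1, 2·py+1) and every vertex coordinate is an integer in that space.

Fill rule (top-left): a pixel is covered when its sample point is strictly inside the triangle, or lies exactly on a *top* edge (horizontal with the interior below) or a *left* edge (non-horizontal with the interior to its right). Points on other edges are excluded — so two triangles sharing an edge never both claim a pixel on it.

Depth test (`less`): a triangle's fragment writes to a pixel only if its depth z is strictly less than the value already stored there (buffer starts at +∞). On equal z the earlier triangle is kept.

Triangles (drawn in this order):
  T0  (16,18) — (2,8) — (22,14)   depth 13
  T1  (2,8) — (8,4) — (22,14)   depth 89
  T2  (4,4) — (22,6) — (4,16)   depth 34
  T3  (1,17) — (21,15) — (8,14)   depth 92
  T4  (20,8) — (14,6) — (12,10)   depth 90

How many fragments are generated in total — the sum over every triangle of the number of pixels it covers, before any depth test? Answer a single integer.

T0:
  2·area = 116
  edge (16, 18)→(2, 8): d=(-14,-10) top-left  bias=+0
  edge (2, 8)→(22, 14): d=(20,6) right/bottom  bias=-1
  edge (22, 14)→(16, 18): d=(-6,4) right/bottom  bias=-1
    (2,4)@(5, 9): e=[16,2,98] → #
    (3,4)@(7, 9): e=[36,-10,90] → ·
    (2,5)@(5, 11): e=[-12,42,86] → ·
    (3,5)@(7, 11): e=[8,30,78] → #
    (4,5)@(9, 11): e=[28,18,70] → #
    (5,5)@(11, 11): e=[48,6,62] → #
    (6,5)@(13, 11): e=[68,-6,54] → ·
    (3,6)@(7, 13): e=[-20,70,66] → ·
    (4,6)@(9, 13): e=[0,58,58] → #  [on edge]
    (6,6)@(13, 13): e=[40,34,42] → #
    (7,6)@(15, 13): e=[60,22,34] → #
    (8,6)@(17, 13): e=[80,10,26] → #
  covered (15 px):
    · · · · · · · · · · · ·
    · · · · · · · · · · · ·
    · · · · · · · · · · · ·
    · · · · · · · · · · · ·
    · · # · · · · · · · · ·
    · · · # # # · · · · · ·
    · · · · # # # # # · · ·
    · · · · · · # # # # · ·
    · · · · · · · # # · · ·
T1:
  2·area = 116
  edge (2, 8)→(8, 4): d=(6,-4) top-left  bias=+0
  edge (8, 4)→(22, 14): d=(14,10) right/bottom  bias=-1
  edge (22, 14)→(2, 8): d=(-20,-6) top-left  bias=+0
    (3,2)@(7, 5): e=[2,24,90] → #
    (4,2)@(9, 5): e=[10,4,102] → #
    (5,2)@(11, 5): e=[18,-16,114] → ·
    (2,3)@(5, 7): e=[6,72,38] → #
    (5,3)@(11, 7): e=[30,12,74] → #
    (6,3)@(13, 7): e=[38,-8,86] → ·
    (2,4)@(5, 9): e=[18,100,-2] → ·
    (3,4)@(7, 9): e=[26,80,10] → #
    (6,4)@(13, 9): e=[50,20,46] → #
    (7,4)@(15, 9): e=[58,0,58] → ·  [on edge]
    (3,5)@(7, 11): e=[38,108,-30] → ·
    (4,5)@(9, 11): e=[46,88,-18] → ·
  covered (14 px):
    · · · · · · · · · · · ·
    · · · · · · · · · · · ·
    · · · # # · · · · · · ·
    · · # # # # · · · · · ·
    · · · # # # # · · · · ·
    · · · · · · # # # · · ·
    · · · · · · · · · # · ·
    · · · · · · · · · · · ·
    · · · · · · · · · · · ·
T2:
  2·area = 216
  edge (4, 4)→(22, 6): d=(18,2) right/bottom  bias=-1
  edge (22, 6)→(4, 16): d=(-18,10) right/bottom  bias=-1
  edge (4, 16)→(4, 4): d=(0,-12) top-left  bias=+0
    (2,2)@(5, 5): e=[16,188,12] → #
    (3,2)@(7, 5): e=[12,168,36] → #
    (4,2)@(9, 5): e=[8,148,60] → #
    (5,2)@(11, 5): e=[4,128,84] → #
    (6,2)@(13, 5): e=[0,108,108] → ·  [on edge]
    (2,3)@(5, 7): e=[52,152,12] → #
    (6,3)@(13, 7): e=[36,72,108] → #
    (7,3)@(15, 7): e=[32,52,132] → #
    (8,3)@(17, 7): e=[28,32,156] → #
    (9,3)@(19, 7): e=[24,12,180] → #
    (10,3)@(21, 7): e=[20,-8,204] → ·
    (2,4)@(5, 9): e=[88,116,12] → #
    (6,5)@(13, 11): e=[108,0,108] → ·  [on edge]
  covered (26 px):
    · · · · · · · · · · · ·
    · · · · · · · · · · · ·
    · · # # # # · · · · · ·
    · · # # # # # # # # · ·
    · · # # # # # # · · · ·
    · · # # # # · · · · · ·
    · · # # # · · · · · · ·
    · · # · · · · · · · · ·
    · · · · · · · · · · · ·
T3:
  2·area = 46  (B↔C swapped to make it positive)
  edge (1, 17)→(8, 14): d=(7,-3) top-left  bias=+0
  edge (8, 14)→(21, 15): d=(13,1) right/bottom  bias=-1
  edge (21, 15)→(1, 17): d=(-20,2) right/bottom  bias=-1
    (7,5)@(15, 11): e=[0,-46,92] → ·  [on edge]
    (3,7)@(7, 15): e=[4,14,28] → #
    (4,7)@(9, 15): e=[10,12,24] → #
    (5,7)@(11, 15): e=[16,10,20] → #
    (6,7)@(13, 15): e=[22,8,16] → #
    (7,7)@(15, 15): e=[28,6,12] → #
    (8,7)@(17, 15): e=[34,4,8] → #
    (9,7)@(19, 15): e=[40,2,4] → #
    (10,7)@(21, 15): e=[46,0,0] → ·  [on edge]
    (0,8)@(1, 17): e=[0,46,0] → ·  [on edge]
    (3,8)@(7, 17): e=[18,40,-12] → ·
    (4,8)@(9, 17): e=[24,38,-16] → ·
  covered (7 px):
    · · · · · · · · · · · ·
    · · · · · · · · · · · ·
    · · · · · · · · · · · ·
    · · · · · · · · · · · ·
    · · · · · · · · · · · ·
    · · · · · · · · · · · ·
    · · · · · · · · · · · ·
    · · · # # # # # # # · ·
    · · · · · · · · · · · ·
T4:
  2·area = 28  (B↔C swapped to make it positive)
  edge (20, 8)→(12, 10): d=(-8,2) right/bottom  bias=-1
  edge (12, 10)→(14, 6): d=(2,-4) top-left  bias=+0
  edge (14, 6)→(20, 8): d=(6,2) right/bottom  bias=-1
    (2,1)@(5, 3): e=[70,-42,0] → ·  [on edge]
    (5,2)@(11, 5): e=[42,-14,0] → ·  [on edge]
    (7,3)@(15, 7): e=[18,6,4] → #
    (8,3)@(17, 7): e=[14,14,0] → ·  [on edge]
    (6,4)@(13, 9): e=[6,2,20] → #
    (8,4)@(17, 9): e=[-2,18,12] → ·
    (11,4)@(23, 9): e=[-14,42,0] → ·  [on edge]
    (6,5)@(13, 11): e=[-10,6,32] → ·
    (7,5)@(15, 11): e=[-14,14,28] → ·
  covered (3 px):
    · · · · · · · · · · · ·
    · · · · · · · · · · · ·
    · · · · · · · · · · · ·
    · · · · · · · # · · · ·
    · · · · · · # # · · · ·
    · · · · · · · · · · · ·
    · · · · · · · · · · · ·
    · · · · · · · · · · · ·
    · · · · · · · · · · · ·

Result: 65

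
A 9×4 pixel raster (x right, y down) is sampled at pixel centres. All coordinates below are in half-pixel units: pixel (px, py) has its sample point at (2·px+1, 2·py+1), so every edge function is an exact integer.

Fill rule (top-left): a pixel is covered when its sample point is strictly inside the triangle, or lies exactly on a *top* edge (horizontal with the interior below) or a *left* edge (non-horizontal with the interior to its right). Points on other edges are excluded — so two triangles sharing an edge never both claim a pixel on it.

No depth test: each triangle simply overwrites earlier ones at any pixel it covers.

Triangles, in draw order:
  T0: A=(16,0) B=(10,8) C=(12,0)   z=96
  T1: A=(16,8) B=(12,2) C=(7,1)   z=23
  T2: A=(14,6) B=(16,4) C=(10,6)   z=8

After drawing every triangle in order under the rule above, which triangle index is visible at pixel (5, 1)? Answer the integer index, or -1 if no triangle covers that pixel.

T0:
  2·area = 32
  edge (16, 0)→(10, 8): d=(-6,8) right/bottom  bias=-1
  edge (10, 8)→(12, 0): d=(2,-8) top-left  bias=+0
  edge (12, 0)→(16, 0): d=(4,0) top-left  bias=+0
    (6,0)@(13, 1): e=[18,10,4] → #
    (7,0)@(15, 1): e=[2,26,4] → #
    (8,0)@(17, 1): e=[-14,42,4] → ·
    (6,1)@(13, 3): e=[6,14,12] → #
    (7,1)@(15, 3): e=[-10,30,12] → ·
    (5,2)@(11, 5): e=[10,2,20] → #
    (6,2)@(13, 5): e=[-6,18,20] → ·
    (5,3)@(11, 7): e=[-2,6,28] → ·
  covered (4 px):
    · · · · · · # # ·
    · · · · · · # · ·
    · · · · · # · · ·
    · · · · · · · · ·
T1:
  2·area = 26  (B↔C swapped to make it positive)
  edge (16, 8)→(7, 1): d=(-9,-7) top-left  bias=+0
  edge (7, 1)→(12, 2): d=(5,1) right/bottom  bias=-1
  edge (12, 2)→(16, 8): d=(4,6) right/bottom  bias=-1
    (3,0)@(7, 1): e=[0,0,26] → ·  [on edge]
    (5,1)@(11, 3): e=[10,6,10] → #
    (6,1)@(13, 3): e=[24,4,-2] → ·
    (8,1)@(17, 3): e=[52,0,-26] → ·  [on edge]
    (5,2)@(11, 5): e=[-8,16,18] → ·
    (6,2)@(13, 5): e=[6,14,6] → #
    (7,2)@(15, 5): e=[20,12,-6] → ·
    (6,3)@(13, 7): e=[-12,24,14] → ·
    (7,3)@(15, 7): e=[2,22,2] → #
    (8,3)@(17, 7): e=[16,20,-10] → ·
  covered (3 px):
    · · · · · · · · ·
    · · · · · # · · ·
    · · · · · · # · ·
    · · · · · · · # ·
T2:
  2·area = 8  (B↔C swapped to make it positive)
  edge (14, 6)→(10, 6): d=(-4,0) right/bottom  bias=-1
  edge (10, 6)→(16, 4): d=(6,-2) top-left  bias=+0
  edge (16, 4)→(14, 6): d=(-2,2) right/bottom  bias=-1
    (8,1)@(17, 3): e=[12,-4,0] → ·  [on edge]
    (6,2)@(13, 5): e=[4,0,4] → #  [on edge]
    (7,2)@(15, 5): e=[4,4,0] → ·  [on edge]
    (3,3)@(7, 7): e=[-4,0,12] → ·  [on edge]
    (6,3)@(13, 7): e=[-4,12,0] → ·  [on edge]
  covered (1 px):
    · · · · · · · · ·
    · · · · · · · · ·
    · · · · · · # · ·
    · · · · · · · · ·

Z-buffer (winner per pixel, '.' = empty):
  . . . . . . 0 0 .
  . . . . . 1 0 . .
  . . . . . 0 2 . .
  . . . . . . . 1 .

Result: 1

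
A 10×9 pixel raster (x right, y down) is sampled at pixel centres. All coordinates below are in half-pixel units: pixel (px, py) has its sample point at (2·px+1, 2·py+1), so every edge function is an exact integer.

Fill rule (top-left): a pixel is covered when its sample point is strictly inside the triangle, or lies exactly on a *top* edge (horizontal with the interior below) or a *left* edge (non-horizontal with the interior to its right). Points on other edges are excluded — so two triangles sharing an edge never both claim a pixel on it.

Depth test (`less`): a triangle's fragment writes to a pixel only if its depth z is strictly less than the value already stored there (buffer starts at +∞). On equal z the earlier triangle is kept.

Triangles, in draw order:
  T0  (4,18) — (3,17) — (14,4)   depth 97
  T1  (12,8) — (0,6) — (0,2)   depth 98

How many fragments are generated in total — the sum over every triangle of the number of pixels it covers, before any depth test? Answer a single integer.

T0:
  2·area = 24
  edge (4, 18)→(3, 17): d=(-1,-1) top-left  bias=+0
  edge (3, 17)→(14, 4): d=(11,-13) top-left  bias=+0
  edge (14, 4)→(4, 18): d=(-10,14) right/bottom  bias=-1
    (4,5)@(9, 11): e=[12,12,0] → ·  [on edge]
    (3,6)@(7, 13): e=[8,8,8] → █
    (4,6)@(9, 13): e=[10,34,-20] → ·
    (0,7)@(1, 15): e=[0,-48,72] → ·  [on edge]
    (2,7)@(5, 15): e=[4,4,16] → █
    (3,7)@(7, 15): e=[6,30,-12] → ·
    (1,8)@(3, 17): e=[0,0,24] → █  [on edge]
    (2,8)@(5, 17): e=[2,26,-4] → ·
  covered (3 px):
    · · · · · · · · · ·
    · · · · · · · · · ·
    · · · · · · · · · ·
    · · · · · · · · · ·
    · · · · · · · · · ·
    · · · · · · · · · ·
    · · · █ · · · · · ·
    · · █ · · · · · · ·
    · █ · · · · · · · ·
T1:
  2·area = 48
  edge (12, 8)→(0, 6): d=(-12,-2) top-left  bias=+0
  edge (0, 6)→(0, 2): d=(0,-4) top-left  bias=+0
  edge (0, 2)→(12, 8): d=(12,6) right/bottom  bias=-1
    (0,1)@(1, 3): e=[38,4,6] → █
    (1,1)@(3, 3): e=[42,12,-6] → ·
    (0,2)@(1, 5): e=[14,4,30] → █
    (1,2)@(3, 5): e=[18,12,18] → █
    (2,2)@(5, 5): e=[22,20,6] → █
    (3,2)@(7, 5): e=[26,28,-6] → ·
    (0,3)@(1, 7): e=[-10,4,54] → ·
    (1,3)@(3, 7): e=[-6,12,42] → ·
    (2,3)@(5, 7): e=[-2,20,30] → ·
    (3,3)@(7, 7): e=[2,28,18] → █
    (4,3)@(9, 7): e=[6,36,6] → █
    (5,3)@(11, 7): e=[10,44,-6] → ·
  covered (6 px):
    · · · · · · · · · ·
    █ · · · · · · · · ·
    █ █ █ · · · · · · ·
    · · · █ █ · · · · ·
    · · · · · · · · · ·
    · · · · · · · · · ·
    · · · · · · · · · ·
    · · · · · · · · · ·
    · · · · · · · · · ·

Answer: 9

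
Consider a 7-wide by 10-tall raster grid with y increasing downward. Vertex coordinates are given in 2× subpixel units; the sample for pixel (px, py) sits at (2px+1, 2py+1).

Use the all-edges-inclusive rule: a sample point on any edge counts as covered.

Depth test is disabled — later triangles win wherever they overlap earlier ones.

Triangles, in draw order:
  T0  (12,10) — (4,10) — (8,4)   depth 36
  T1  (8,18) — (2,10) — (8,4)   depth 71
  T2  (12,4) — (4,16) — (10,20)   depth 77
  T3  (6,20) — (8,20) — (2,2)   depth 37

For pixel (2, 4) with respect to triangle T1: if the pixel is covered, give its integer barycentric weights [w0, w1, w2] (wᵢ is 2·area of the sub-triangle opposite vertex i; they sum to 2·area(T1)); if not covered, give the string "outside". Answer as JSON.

T0:
  2·area = 48
  edge (12, 10)→(4, 10): d=(-8,0) inclusive
  edge (4, 10)→(8, 4): d=(4,-6) inclusive
  edge (8, 4)→(12, 10): d=(4,6) inclusive
    (3,3)@(7, 7): e=[24,6,18] → █
    (4,3)@(9, 7): e=[24,18,6] → █
    (5,3)@(11, 7): e=[24,30,-6] → ·
    (2,4)@(5, 9): e=[8,2,38] → █
    (5,4)@(11, 9): e=[8,38,2] → █
    (6,4)@(13, 9): e=[8,50,-10] → ·
    (2,5)@(5, 11): e=[-8,10,46] → ·
    (3,5)@(7, 11): e=[-8,22,34] → ·
    (4,5)@(9, 11): e=[-8,34,22] → ·
    (5,5)@(11, 11): e=[-8,46,10] → ·
  covered (6 px):
    · · · · · · ·
    · · · · · · ·
    · · · · · · ·
    · · · █ █ · ·
    · · █ █ █ █ ·
    · · · · · · ·
    · · · · · · ·
    · · · · · · ·
    · · · · · · ·
    · · · · · · ·
T1:
  2·area = 84
  edge (8, 18)→(2, 10): d=(-6,-8) inclusive
  edge (2, 10)→(8, 4): d=(6,-6) inclusive
  edge (8, 4)→(8, 18): d=(0,14) inclusive
    (5,0)@(11, 1): e=[126,0,-42] → ·  [on edge]
    (4,1)@(9, 3): e=[98,0,-14] → ·  [on edge]
    (3,2)@(7, 5): e=[70,0,14] → █  [on edge]
    (4,2)@(9, 5): e=[86,12,-14] → ·
    (2,3)@(5, 7): e=[42,0,42] → █  [on edge]
    (4,3)@(9, 7): e=[74,24,-14] → ·
    (1,4)@(3, 9): e=[14,0,70] → █  [on edge]
    (4,4)@(9, 9): e=[62,36,-14] → ·
    (0,5)@(1, 11): e=[-14,0,98] → ·  [on edge]
    (1,5)@(3, 11): e=[2,12,70] → █
    (4,5)@(9, 11): e=[50,48,-14] → ·
    (1,6)@(3, 13): e=[-10,24,70] → ·
  covered (12 px):
    · · · · · · ·
    · · · · · · ·
    · · · █ · · ·
    · · █ █ · · ·
    · █ █ █ · · ·
    · █ █ █ · · ·
    · · █ █ · · ·
    · · · █ · · ·
    · · · · · · ·
    · · · · · · ·
T2:
  2·area = 104  (B↔C swapped to make it positive)
  edge (12, 4)→(10, 20): d=(-2,16) inclusive
  edge (10, 20)→(4, 16): d=(-6,-4) inclusive
  edge (4, 16)→(12, 4): d=(8,-12) inclusive
    (5,3)@(11, 7): e=[10,82,12] → █
    (6,3)@(13, 7): e=[-22,90,36] → ·
    (4,4)@(9, 9): e=[38,62,4] → █
    (6,4)@(13, 9): e=[-26,78,52] → ·
    (4,5)@(9, 11): e=[34,50,20] → █
    (6,5)@(13, 11): e=[-30,66,68] → ·
    (3,6)@(7, 13): e=[62,30,12] → █
    (5,6)@(11, 13): e=[-2,46,60] → ·
    (2,7)@(5, 15): e=[90,10,4] → █
    (5,7)@(11, 15): e=[-6,34,76] → ·
    (2,8)@(5, 17): e=[86,-2,20] → ·
    (3,8)@(7, 17): e=[54,6,44] → █
  covered (13 px):
    · · · · · · ·
    · · · · · · ·
    · · · · · · ·
    · · · · · █ ·
    · · · · █ █ ·
    · · · · █ █ ·
    · · · █ █ · ·
    · · █ █ █ · ·
    · · · █ █ · ·
    · · · · █ · ·
T3:
  2·area = 36  (B↔C swapped to make it positive)
  edge (6, 20)→(2, 2): d=(-4,-18) inclusive
  edge (2, 2)→(8, 20): d=(6,18) inclusive
  edge (8, 20)→(6, 20): d=(-2,0) inclusive
    (1,2)@(3, 5): e=[6,0,30] → █  [on edge]
    (2,2)@(5, 5): e=[42,-36,30] → ·
    (1,3)@(3, 7): e=[-2,12,26] → ·
    (2,5)@(5, 11): e=[18,0,18] → █  [on edge]
    (3,5)@(7, 11): e=[54,-36,18] → ·
    (2,6)@(5, 13): e=[10,12,14] → █
    (3,6)@(7, 13): e=[46,-24,14] → ·
    (2,7)@(5, 15): e=[2,24,10] → █
    (3,7)@(7, 15): e=[38,-12,10] → ·
    (2,8)@(5, 17): e=[-6,36,6] → ·
    (3,8)@(7, 17): e=[30,0,6] → █  [on edge]
    (4,8)@(9, 17): e=[66,-36,6] → ·
  covered (6 px):
    · · · · · · ·
    · · · · · · ·
    · █ · · · · ·
    · · · · · · ·
    · · · · · · ·
    · · █ · · · ·
    · · █ · · · ·
    · · █ · · · ·
    · · · █ · · ·
    · · · █ · · ·

Result: [12,42,30]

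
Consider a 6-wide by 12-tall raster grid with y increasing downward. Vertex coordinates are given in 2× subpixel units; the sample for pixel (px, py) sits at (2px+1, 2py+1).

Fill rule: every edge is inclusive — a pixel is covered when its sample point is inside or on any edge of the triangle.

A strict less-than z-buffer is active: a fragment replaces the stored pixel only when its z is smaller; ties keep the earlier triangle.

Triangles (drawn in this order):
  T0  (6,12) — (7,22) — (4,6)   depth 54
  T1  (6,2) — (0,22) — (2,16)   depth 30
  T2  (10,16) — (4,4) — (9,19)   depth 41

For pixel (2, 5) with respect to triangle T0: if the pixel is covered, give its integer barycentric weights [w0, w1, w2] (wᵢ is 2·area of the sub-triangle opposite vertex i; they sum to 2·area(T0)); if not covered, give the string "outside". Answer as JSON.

T0:
  2·area = 14
  edge (6, 12)→(7, 22): d=(1,10) inclusive
  edge (7, 22)→(4, 6): d=(-3,-16) inclusive
  edge (4, 6)→(6, 12): d=(2,6) inclusive
    (1,1)@(3, 3): e=[21,-7,0] → ·  [on edge]
    (2,4)@(5, 9): e=[7,7,0] → █  [on edge]
    (3,4)@(7, 9): e=[-13,39,-12] → ·
    (2,5)@(5, 11): e=[9,1,4] → █
    (3,5)@(7, 11): e=[-11,33,-8] → ·
    (2,6)@(5, 13): e=[11,-5,8] → ·
    (3,7)@(7, 15): e=[-7,21,0] → ·  [on edge]
    (4,10)@(9, 21): e=[-21,35,0] → ·  [on edge]
  covered (2 px):
    · · · · · ·
    · · · · · ·
    · · · · · ·
    · · · · · ·
    · · █ · · ·
    · · █ · · ·
    · · · · · ·
    · · · · · ·
    · · · · · ·
    · · · · · ·
    · · · · · ·
    · · · · · ·
T1:
  2·area = 4  (B↔C swapped to make it positive)
  edge (6, 2)→(2, 16): d=(-4,14) inclusive
  edge (2, 16)→(0, 22): d=(-2,6) inclusive
  edge (0, 22)→(6, 2): d=(6,-20) inclusive
    (3,0)@(7, 1): e=[-10,0,14] → ·  [on edge]
    (2,3)@(5, 7): e=[-6,0,10] → ·  [on edge]
    (1,6)@(3, 13): e=[-2,0,6] → ·  [on edge]
    (0,9)@(1, 19): e=[2,0,2] → █  [on edge]
    (1,9)@(3, 19): e=[-26,-12,42] → ·
    (0,10)@(1, 21): e=[-6,-4,14] → ·
  covered (1 px):
    · · · · · ·
    · · · · · ·
    · · · · · ·
    · · · · · ·
    · · · · · ·
    · · · · · ·
    · · · · · ·
    · · · · · ·
    · · · · · ·
    █ · · · · ·
    · · · · · ·
    · · · · · ·
T2:
  2·area = 30  (B↔C swapped to make it positive)
  edge (10, 16)→(9, 19): d=(-1,3) inclusive
  edge (9, 19)→(4, 4): d=(-5,-15) inclusive
  edge (4, 4)→(10, 16): d=(6,12) inclusive
    (1,0)@(3, 1): e=[36,0,-6] → ·  [on edge]
    (2,3)@(5, 7): e=[24,0,6] → █  [on edge]
    (3,3)@(7, 7): e=[18,30,-18] → ·
    (2,4)@(5, 9): e=[22,-10,18] → ·
    (3,5)@(7, 11): e=[14,10,6] → █
    (4,5)@(9, 11): e=[8,40,-18] → ·
    (3,6)@(7, 13): e=[12,0,18] → █  [on edge]
    (4,6)@(9, 13): e=[6,30,-6] → ·
    (5,6)@(11, 13): e=[0,60,-30] → ·  [on edge]
    (3,7)@(7, 15): e=[10,-10,30] → ·
    (4,7)@(9, 15): e=[4,20,6] → █
    (5,7)@(11, 15): e=[-2,50,-18] → ·
    (4,9)@(9, 19): e=[0,0,30] → █  [on edge]
  covered (6 px):
    · · · · · ·
    · · · · · ·
    · · · · · ·
    · · █ · · ·
    · · · · · ·
    · · · █ · ·
    · · · █ · ·
    · · · · █ ·
    · · · · █ ·
    · · · · █ ·
    · · · · · ·
    · · · · · ·

Answer: [1,4,9]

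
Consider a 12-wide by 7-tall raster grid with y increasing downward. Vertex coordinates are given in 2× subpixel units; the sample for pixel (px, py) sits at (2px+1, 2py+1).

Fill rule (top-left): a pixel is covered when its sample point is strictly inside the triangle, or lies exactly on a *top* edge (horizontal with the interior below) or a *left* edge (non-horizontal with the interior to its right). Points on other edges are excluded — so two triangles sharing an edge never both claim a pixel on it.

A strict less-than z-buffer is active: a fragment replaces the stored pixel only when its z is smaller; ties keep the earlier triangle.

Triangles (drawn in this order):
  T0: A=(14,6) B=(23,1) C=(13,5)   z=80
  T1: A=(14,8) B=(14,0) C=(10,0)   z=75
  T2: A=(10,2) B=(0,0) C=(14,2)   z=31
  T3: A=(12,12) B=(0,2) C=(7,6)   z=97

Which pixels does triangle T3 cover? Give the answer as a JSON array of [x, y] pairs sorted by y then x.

T0:
  2·area = 14  (B↔C swapped to make it positive)
  edge (14, 6)→(13, 5): d=(-1,-1) top-left  bias=+0
  edge (13, 5)→(23, 1): d=(10,-4) top-left  bias=+0
  edge (23, 1)→(14, 6): d=(-9,5) right/bottom  bias=-1
    (4,0)@(9, 1): e=[0,-56,70] → ·  [on edge]
    (11,0)@(23, 1): e=[14,0,0] → ·  [on edge]
    (5,1)@(11, 3): e=[0,-28,42] → ·  [on edge]
    (9,1)@(19, 3): e=[8,4,2] → █
    (10,1)@(21, 3): e=[10,12,-8] → ·
    (6,2)@(13, 5): e=[0,0,14] → █  [on edge]
    (7,2)@(15, 5): e=[2,8,4] → █
    (8,2)@(17, 5): e=[4,16,-6] → ·
    (9,2)@(19, 5): e=[6,24,-16] → ·
    (6,3)@(13, 7): e=[-2,20,-4] → ·
    (7,3)@(15, 7): e=[0,28,-14] → ·  [on edge]
    (1,4)@(3, 9): e=[-14,0,28] → ·  [on edge]
    (8,4)@(17, 9): e=[0,56,-42] → ·  [on edge]
    (2,5)@(5, 11): e=[-14,28,0] → ·  [on edge]
    (9,5)@(19, 11): e=[0,84,-70] → ·  [on edge]
    (10,6)@(21, 13): e=[0,112,-98] → ·  [on edge]
  covered (3 px):
    · · · · · · · · · · · ·
    · · · · · · · · · █ · ·
    · · · · · · █ █ · · · ·
    · · · · · · · · · · · ·
    · · · · · · · · · · · ·
    · · · · · · · · · · · ·
    · · · · · · · · · · · ·
T1:
  2·area = 32  (B↔C swapped to make it positive)
  edge (14, 8)→(10, 0): d=(-4,-8) top-left  bias=+0
  edge (10, 0)→(14, 0): d=(4,0) top-left  bias=+0
  edge (14, 0)→(14, 8): d=(0,8) right/bottom  bias=-1
    (5,0)@(11, 1): e=[4,4,24] → █
    (6,0)@(13, 1): e=[20,4,8] → █
    (7,0)@(15, 1): e=[36,4,-8] → ·
    (5,1)@(11, 3): e=[-4,12,24] → ·
    (6,1)@(13, 3): e=[12,12,8] → █
    (7,1)@(15, 3): e=[28,12,-8] → ·
    (6,2)@(13, 5): e=[4,20,8] → █
    (7,2)@(15, 5): e=[20,20,-8] → ·
    (6,3)@(13, 7): e=[-4,28,8] → ·
  covered (4 px):
    · · · · · █ █ · · · · ·
    · · · · · · █ · · · · ·
    · · · · · · █ · · · · ·
    · · · · · · · · · · · ·
    · · · · · · · · · · · ·
    · · · · · · · · · · · ·
    · · · · · · · · · · · ·
T2:
  2·area = 8
  edge (10, 2)→(0, 0): d=(-10,-2) top-left  bias=+0
  edge (0, 0)→(14, 2): d=(14,2) right/bottom  bias=-1
  edge (14, 2)→(10, 2): d=(-4,0) right/bottom  bias=-1
    (2,0)@(5, 1): e=[0,4,4] → █  [on edge]
    (3,0)@(7, 1): e=[4,0,4] → ·  [on edge]
    (2,1)@(5, 3): e=[-20,32,-4] → ·
    (7,1)@(15, 3): e=[0,12,-4] → ·  [on edge]
    (10,1)@(21, 3): e=[12,0,-4] → ·  [on edge]
  covered (1 px):
    · · █ · · · · · · · · ·
    · · · · · · · · · · · ·
    · · · · · · · · · · · ·
    · · · · · · · · · · · ·
    · · · · · · · · · · · ·
    · · · · · · · · · · · ·
    · · · · · · · · · · · ·
T3:
  2·area = 22
  edge (12, 12)→(0, 2): d=(-12,-10) top-left  bias=+0
  edge (0, 2)→(7, 6): d=(7,4) right/bottom  bias=-1
  edge (7, 6)→(12, 12): d=(5,6) right/bottom  bias=-1
    (2,2)@(5, 5): e=[14,1,7] → █
    (3,2)@(7, 5): e=[34,-7,-5] → ·
    (2,3)@(5, 7): e=[-10,15,17] → ·
    (3,3)@(7, 7): e=[10,7,5] → █
    (4,3)@(9, 7): e=[30,-1,-7] → ·
    (3,4)@(7, 9): e=[-14,21,15] → ·
    (4,4)@(9, 9): e=[6,13,3] → █
    (5,4)@(11, 9): e=[26,5,-9] → ·
    (4,5)@(9, 11): e=[-18,27,13] → ·
    (5,5)@(11, 11): e=[2,19,1] → █
    (6,5)@(13, 11): e=[22,11,-11] → ·
    (5,6)@(11, 13): e=[-22,33,11] → ·
  covered (4 px):
    · · · · · · · · · · · ·
    · · · · · · · · · · · ·
    · · █ · · · · · · · · ·
    · · · █ · · · · · · · ·
    · · · · █ · · · · · · ·
    · · · · · █ · · · · · ·
    · · · · · · · · · · · ·

Final: [[2,2],[3,3],[4,4],[5,5]]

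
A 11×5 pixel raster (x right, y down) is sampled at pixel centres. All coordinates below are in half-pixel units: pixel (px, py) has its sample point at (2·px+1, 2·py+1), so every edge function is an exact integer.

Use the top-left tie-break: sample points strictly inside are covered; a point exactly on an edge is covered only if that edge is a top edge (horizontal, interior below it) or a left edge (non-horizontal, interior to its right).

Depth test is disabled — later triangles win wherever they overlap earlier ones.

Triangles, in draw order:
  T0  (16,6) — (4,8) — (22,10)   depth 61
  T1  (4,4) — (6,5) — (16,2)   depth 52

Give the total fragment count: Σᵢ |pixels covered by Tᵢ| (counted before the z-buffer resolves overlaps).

T0:
  2·area = 60  (B↔C swapped to make it positive)
  edge (16, 6)→(22, 10): d=(6,4) right/bottom  bias=-1
  edge (22, 10)→(4, 8): d=(-18,-2) top-left  bias=+0
  edge (4, 8)→(16, 6): d=(12,-2) top-left  bias=+0
    (5,3)@(11, 7): e=[26,32,2] → █
    (6,3)@(13, 7): e=[18,36,6] → █
    (7,3)@(15, 7): e=[10,40,10] → █
    (8,3)@(17, 7): e=[2,44,14] → █
    (9,3)@(19, 7): e=[-6,48,18] → ·
    (5,4)@(11, 9): e=[38,-4,26] → ·
    (6,4)@(13, 9): e=[30,0,30] → █  [on edge]
    (9,4)@(19, 9): e=[6,12,42] → █
    (10,4)@(21, 9): e=[-2,16,46] → ·
  covered (8 px):
    · · · · · · · · · · ·
    · · · · · · · · · · ·
    · · · · · · · · · · ·
    · · · · · █ █ █ █ · ·
    · · · · · · █ █ █ █ ·
T1:
  2·area = 16  (B↔C swapped to make it positive)
  edge (4, 4)→(16, 2): d=(12,-2) top-left  bias=+0
  edge (16, 2)→(6, 5): d=(-10,3) right/bottom  bias=-1
  edge (6, 5)→(4, 4): d=(-2,-1) top-left  bias=+0
    (5,1)@(11, 3): e=[2,5,9] → █
    (6,1)@(13, 3): e=[6,-1,11] → ·
    (5,2)@(11, 5): e=[26,-15,5] → ·
  covered (1 px):
    · · · · · · · · · · ·
    · · · · · █ · · · · ·
    · · · · · · · · · · ·
    · · · · · · · · · · ·
    · · · · · · · · · · ·

Result: 9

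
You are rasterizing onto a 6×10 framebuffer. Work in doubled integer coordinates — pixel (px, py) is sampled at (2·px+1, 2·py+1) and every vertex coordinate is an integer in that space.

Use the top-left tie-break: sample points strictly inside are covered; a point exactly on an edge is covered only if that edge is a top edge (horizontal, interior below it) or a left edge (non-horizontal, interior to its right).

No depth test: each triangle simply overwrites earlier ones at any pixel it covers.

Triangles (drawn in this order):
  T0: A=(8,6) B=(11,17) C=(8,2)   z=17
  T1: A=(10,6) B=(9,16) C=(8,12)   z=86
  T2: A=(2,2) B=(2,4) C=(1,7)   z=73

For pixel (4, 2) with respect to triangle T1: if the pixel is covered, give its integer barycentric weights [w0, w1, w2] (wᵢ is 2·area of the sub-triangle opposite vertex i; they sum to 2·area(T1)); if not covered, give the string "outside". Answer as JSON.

T0:
  2·area = 12  (B↔C swapped to make it positive)
  edge (8, 6)→(8, 2): d=(0,-4) top-left  bias=+0
  edge (8, 2)→(11, 17): d=(3,15) right/bottom  bias=-1
  edge (11, 17)→(8, 6): d=(-3,-11) top-left  bias=+0
    (4,3)@(9, 7): e=[4,0,8] → .  [on edge]
    (4,4)@(9, 9): e=[4,6,2] → X
    (5,4)@(11, 9): e=[12,-24,24] → .
    (4,5)@(9, 11): e=[4,12,-4] → .
    (5,8)@(11, 17): e=[12,0,0] → .  [on edge]
  covered (1 px):
    . . . . . .
    . . . . . .
    . . . . . .
    . . . . . .
    . . . . X .
    . . . . . .
    . . . . . .
    . . . . . .
    . . . . . .
    . . . . . .
T1:
  2·area = 14
  edge (10, 6)→(9, 16): d=(-1,10) right/bottom  bias=-1
  edge (9, 16)→(8, 12): d=(-1,-4) top-left  bias=+0
  edge (8, 12)→(10, 6): d=(2,-6) top-left  bias=+0
    (5,1)@(11, 3): e=[-7,21,0] → .  [on edge]
    (4,4)@(9, 9): e=[7,7,0] → X  [on edge]
    (5,4)@(11, 9): e=[-13,15,12] → .
    (4,5)@(9, 11): e=[5,5,4] → X
    (5,5)@(11, 11): e=[-15,13,16] → .
    (4,6)@(9, 13): e=[3,3,8] → X
    (5,6)@(11, 13): e=[-17,11,20] → .
    (3,7)@(7, 15): e=[21,-7,0] → .  [on edge]
    (4,7)@(9, 15): e=[1,1,12] → X
    (5,7)@(11, 15): e=[-19,9,24] → .
    (4,8)@(9, 17): e=[-1,-1,16] → .
  covered (4 px):
    . . . . . .
    . . . . . .
    . . . . . .
    . . . . . .
    . . . . X .
    . . . . X .
    . . . . X .
    . . . . X .
    . . . . . .
    . . . . . .
T2:
  2·area = 2
  edge (2, 2)→(2, 4): d=(0,2) right/bottom  bias=-1
  edge (2, 4)→(1, 7): d=(-1,3) right/bottom  bias=-1
  edge (1, 7)→(2, 2): d=(1,-5) top-left  bias=+0
    (1,0)@(3, 1): e=[-2,0,4] → .  [on edge]
    (0,3)@(1, 7): e=[2,0,0] → .  [on edge]
  covered (0 px):
    . . . . . .
    . . . . . .
    . . . . . .
    . . . . . .
    . . . . . .
    . . . . . .
    . . . . . .
    . . . . . .
    . . . . . .
    . . . . . .

Final: "outside"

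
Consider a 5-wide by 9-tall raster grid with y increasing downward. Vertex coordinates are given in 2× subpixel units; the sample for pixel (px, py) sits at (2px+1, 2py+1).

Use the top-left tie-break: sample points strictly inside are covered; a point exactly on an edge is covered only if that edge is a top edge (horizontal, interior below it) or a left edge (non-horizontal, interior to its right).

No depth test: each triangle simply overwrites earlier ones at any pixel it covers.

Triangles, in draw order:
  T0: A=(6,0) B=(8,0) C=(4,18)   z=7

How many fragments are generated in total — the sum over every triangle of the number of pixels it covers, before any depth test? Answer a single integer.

T0:
  2·area = 36
  edge (6, 0)→(8, 0): d=(2,0) top-left  bias=+0
  edge (8, 0)→(4, 18): d=(-4,18) right/bottom  bias=-1
  edge (4, 18)→(6, 0): d=(2,-18) top-left  bias=+0
    (3,0)@(7, 1): e=[2,14,20] → #
    (4,0)@(9, 1): e=[2,-22,56] → ·
    (3,1)@(7, 3): e=[6,6,24] → #
    (4,1)@(9, 3): e=[6,-30,60] → ·
    (3,2)@(7, 5): e=[10,-2,28] → ·
    (2,4)@(5, 9): e=[18,18,0] → #  [on edge]
    (3,4)@(7, 9): e=[18,-18,36] → ·
    (2,5)@(5, 11): e=[22,10,4] → #
    (3,5)@(7, 11): e=[22,-26,40] → ·
    (2,6)@(5, 13): e=[26,2,8] → #
    (3,6)@(7, 13): e=[26,-34,44] → ·
    (2,7)@(5, 15): e=[30,-6,12] → ·
  covered (5 px):
    · · · # ·
    · · · # ·
    · · · · ·
    · · · · ·
    · · # · ·
    · · # · ·
    · · # · ·
    · · · · ·
    · · · · ·

Answer: 5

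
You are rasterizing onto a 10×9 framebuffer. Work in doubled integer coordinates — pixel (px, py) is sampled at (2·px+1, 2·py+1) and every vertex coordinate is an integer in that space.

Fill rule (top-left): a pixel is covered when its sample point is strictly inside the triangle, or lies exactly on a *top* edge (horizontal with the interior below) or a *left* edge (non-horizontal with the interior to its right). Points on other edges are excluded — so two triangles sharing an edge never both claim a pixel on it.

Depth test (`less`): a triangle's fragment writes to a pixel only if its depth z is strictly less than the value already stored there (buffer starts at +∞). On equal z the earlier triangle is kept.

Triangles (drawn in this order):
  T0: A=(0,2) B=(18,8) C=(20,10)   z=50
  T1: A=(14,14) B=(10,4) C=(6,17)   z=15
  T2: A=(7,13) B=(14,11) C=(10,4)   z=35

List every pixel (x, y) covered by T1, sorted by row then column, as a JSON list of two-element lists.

T0:
  2·area = 24
  edge (0, 2)→(18, 8): d=(18,6) right/bottom  bias=-1
  edge (18, 8)→(20, 10): d=(2,2) right/bottom  bias=-1
  edge (20, 10)→(0, 2): d=(-20,-8) top-left  bias=+0
    (5,0)@(11, 1): e=[-84,0,108] → ·  [on edge]
    (1,1)@(3, 3): e=[0,20,4] → ·  [on edge]
    (6,1)@(13, 3): e=[-60,0,84] → ·  [on edge]
    (4,2)@(9, 5): e=[0,12,12] → ·  [on edge]
    (7,2)@(15, 5): e=[-36,0,60] → ·  [on edge]
    (6,3)@(13, 7): e=[12,8,4] → #
    (7,3)@(15, 7): e=[0,4,20] → ·  [on edge]
    (8,3)@(17, 7): e=[-12,0,36] → ·  [on edge]
    (6,4)@(13, 9): e=[48,12,-36] → ·
    (9,4)@(19, 9): e=[12,0,12] → ·  [on edge]
  covered (1 px):
    · · · · · · · · · ·
    · · · · · · · · · ·
    · · · · · · · · · ·
    · · · · · · # · · ·
    · · · · · · · · · ·
    · · · · · · · · · ·
    · · · · · · · · · ·
    · · · · · · · · · ·
    · · · · · · · · · ·
T1:
  2·area = 92  (B↔C swapped to make it positive)
  edge (14, 14)→(6, 17): d=(-8,3) right/bottom  bias=-1
  edge (6, 17)→(10, 4): d=(4,-13) top-left  bias=+0
  edge (10, 4)→(14, 14): d=(4,10) right/bottom  bias=-1
    (5,3)@(11, 7): e=[65,25,2] → #
    (6,3)@(13, 7): e=[59,51,-18] → ·
    (4,4)@(9, 9): e=[55,7,30] → #
    (6,4)@(13, 9): e=[43,59,-10] → ·
    (4,5)@(9, 11): e=[39,15,38] → #
    (6,5)@(13, 11): e=[27,67,-2] → ·
    (4,6)@(9, 13): e=[23,23,46] → #
    (6,6)@(13, 13): e=[11,75,6] → #
    (7,6)@(15, 13): e=[5,101,-14] → ·
    (3,7)@(7, 15): e=[13,5,74] → #
    (6,7)@(13, 15): e=[-5,83,14] → ·
    (3,8)@(7, 17): e=[-3,13,82] → ·
  covered (11 px):
    · · · · · · · · · ·
    · · · · · · · · · ·
    · · · · · · · · · ·
    · · · · · # · · · ·
    · · · · # # · · · ·
    · · · · # # · · · ·
    · · · · # # # · · ·
    · · · # # # · · · ·
    · · · · · · · · · ·
T2:
  2·area = 57  (B↔C swapped to make it positive)
  edge (7, 13)→(10, 4): d=(3,-9) top-left  bias=+0
  edge (10, 4)→(14, 11): d=(4,7) right/bottom  bias=-1
  edge (14, 11)→(7, 13): d=(-7,2) right/bottom  bias=-1
    (5,0)@(11, 1): e=[0,-19,76] → ·  [on edge]
    (4,3)@(9, 7): e=[0,19,38] → #  [on edge]
    (5,3)@(11, 7): e=[18,5,34] → #
    (6,3)@(13, 7): e=[36,-9,30] → ·
    (4,4)@(9, 9): e=[6,27,24] → #
    (6,4)@(13, 9): e=[42,-1,16] → ·
    (4,5)@(9, 11): e=[12,35,10] → #
    (6,5)@(13, 11): e=[48,7,2] → #
    (7,5)@(15, 11): e=[66,-7,-2] → ·
    (3,6)@(7, 13): e=[0,57,0] → ·  [on edge]
    (4,6)@(9, 13): e=[18,43,-4] → ·
    (5,6)@(11, 13): e=[36,29,-8] → ·
  covered (7 px):
    · · · · · · · · · ·
    · · · · · · · · · ·
    · · · · · · · · · ·
    · · · · # # · · · ·
    · · · · # # · · · ·
    · · · · # # # · · ·
    · · · · · · · · · ·
    · · · · · · · · · ·
    · · · · · · · · · ·

Final: [[5,3],[4,4],[5,4],[4,5],[5,5],[4,6],[5,6],[6,6],[3,7],[4,7],[5,7]]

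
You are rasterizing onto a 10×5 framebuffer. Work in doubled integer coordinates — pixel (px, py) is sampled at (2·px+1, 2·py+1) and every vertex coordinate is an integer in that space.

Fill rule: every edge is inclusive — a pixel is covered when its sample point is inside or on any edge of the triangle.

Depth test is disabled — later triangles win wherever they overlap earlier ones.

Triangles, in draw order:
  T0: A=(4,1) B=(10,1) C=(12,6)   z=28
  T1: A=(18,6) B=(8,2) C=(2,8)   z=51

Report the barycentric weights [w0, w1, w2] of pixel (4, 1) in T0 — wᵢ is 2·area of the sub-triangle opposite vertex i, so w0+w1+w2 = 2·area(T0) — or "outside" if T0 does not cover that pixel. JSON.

T0:
  2·area = 30
  edge (4, 1)→(10, 1): d=(6,0) inclusive
  edge (10, 1)→(12, 6): d=(2,5) inclusive
  edge (12, 6)→(4, 1): d=(-8,-5) inclusive
    (0,0)@(1, 1): e=[0,45,-15] → ·  [on edge]
    (1,0)@(3, 1): e=[0,35,-5] → ·  [on edge]
    (2,0)@(5, 1): e=[0,25,5] → █  [on edge]
    (3,0)@(7, 1): e=[0,15,15] → █  [on edge]
    (4,0)@(9, 1): e=[0,5,25] → █  [on edge]
    (5,0)@(11, 1): e=[0,-5,35] → ·  [on edge]
    (6,0)@(13, 1): e=[0,-15,45] → ·  [on edge]
    (7,0)@(15, 1): e=[0,-25,55] → ·  [on edge]
    (8,0)@(17, 1): e=[0,-35,65] → ·  [on edge]
    (9,0)@(19, 1): e=[0,-45,75] → ·  [on edge]
    (2,1)@(5, 3): e=[12,29,-11] → ·
    (3,1)@(7, 3): e=[12,19,-1] → ·
  covered (5 px):
    · · █ █ █ · · · · ·
    · · · · █ · · · · ·
    · · · · · █ · · · ·
    · · · · · · · · · ·
    · · · · · · · · · ·
T1:
  2·area = 84  (B↔C swapped to make it positive)
  edge (18, 6)→(2, 8): d=(-16,2) inclusive
  edge (2, 8)→(8, 2): d=(6,-6) inclusive
  edge (8, 2)→(18, 6): d=(10,4) inclusive
    (4,0)@(9, 1): e=[98,0,-14] → ·  [on edge]
    (3,1)@(7, 3): e=[70,0,14] → █  [on edge]
    (4,1)@(9, 3): e=[66,12,6] → █
    (5,1)@(11, 3): e=[62,24,-2] → ·
    (2,2)@(5, 5): e=[42,0,42] → █  [on edge]
    (5,2)@(11, 5): e=[30,36,18] → █
    (6,2)@(13, 5): e=[26,48,10] → █
    (7,2)@(15, 5): e=[22,60,2] → █
    (8,2)@(17, 5): e=[18,72,-6] → ·
    (1,3)@(3, 7): e=[14,0,70] → █  [on edge]
    (5,3)@(11, 7): e=[-2,48,38] → ·
    (6,3)@(13, 7): e=[-6,60,30] → ·
    (0,4)@(1, 9): e=[-14,0,98] → ·  [on edge]
  covered (12 px):
    · · · · · · · · · ·
    · · · █ █ · · · · ·
    · · █ █ █ █ █ █ · ·
    · █ █ █ █ · · · · ·
    · · · · · · · · · ·

Answer: [9,9,12]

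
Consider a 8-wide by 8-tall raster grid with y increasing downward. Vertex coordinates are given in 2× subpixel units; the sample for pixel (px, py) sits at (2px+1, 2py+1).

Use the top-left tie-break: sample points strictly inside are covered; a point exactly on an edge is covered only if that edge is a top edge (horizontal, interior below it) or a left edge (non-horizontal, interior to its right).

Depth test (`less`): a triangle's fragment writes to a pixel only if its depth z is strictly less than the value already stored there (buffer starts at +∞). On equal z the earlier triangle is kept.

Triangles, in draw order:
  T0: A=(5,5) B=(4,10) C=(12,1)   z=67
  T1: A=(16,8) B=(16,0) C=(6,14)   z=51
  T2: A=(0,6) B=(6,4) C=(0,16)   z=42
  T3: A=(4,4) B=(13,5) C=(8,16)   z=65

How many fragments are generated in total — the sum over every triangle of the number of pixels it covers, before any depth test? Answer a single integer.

T0:
  2·area = 31  (B↔C swapped to make it positive)
  edge (5, 5)→(12, 1): d=(7,-4) top-left  bias=+0
  edge (12, 1)→(4, 10): d=(-8,9) right/bottom  bias=-1
  edge (4, 10)→(5, 5): d=(1,-5) top-left  bias=+0
    (4,1)@(9, 3): e=[2,11,18] → #
    (5,1)@(11, 3): e=[10,-7,28] → ·
    (2,2)@(5, 5): e=[0,31,0] → #  [on edge]
    (3,2)@(7, 5): e=[8,13,10] → #
    (4,2)@(9, 5): e=[16,-5,20] → ·
    (2,3)@(5, 7): e=[14,15,2] → #
    (3,3)@(7, 7): e=[22,-3,12] → ·
    (2,4)@(5, 9): e=[28,-1,4] → ·
    (1,7)@(3, 15): e=[62,-31,0] → ·  [on edge]
  covered (4 px):
    · · · · · · · ·
    · · · · # · · ·
    · · # # · · · ·
    · · # · · · · ·
    · · · · · · · ·
    · · · · · · · ·
    · · · · · · · ·
    · · · · · · · ·
T1:
  2·area = 80  (B↔C swapped to make it positive)
  edge (16, 8)→(6, 14): d=(-10,6) right/bottom  bias=-1
  edge (6, 14)→(16, 0): d=(10,-14) top-left  bias=+0
  edge (16, 0)→(16, 8): d=(0,8) right/bottom  bias=-1
    (7,1)@(15, 3): e=[56,16,8] → #
    (6,2)@(13, 5): e=[48,8,24] → #
    (5,3)@(11, 7): e=[40,0,40] → #  [on edge]
    (5,4)@(11, 9): e=[20,20,40] → #
    (7,4)@(15, 9): e=[-4,76,8] → ·
    (4,5)@(9, 11): e=[12,12,56] → #
    (5,5)@(11, 11): e=[0,40,40] → ·  [on edge]
    (6,5)@(13, 11): e=[-12,68,24] → ·
    (3,6)@(7, 13): e=[4,4,72] → #
    (4,6)@(9, 13): e=[-8,32,56] → ·
    (3,7)@(7, 15): e=[-16,24,72] → ·
  covered (10 px):
    · · · · · · · ·
    · · · · · · · #
    · · · · · · # #
    · · · · · # # #
    · · · · · # # ·
    · · · · # · · ·
    · · · # · · · ·
    · · · · · · · ·
T2:
  2·area = 60
  edge (0, 6)→(6, 4): d=(6,-2) top-left  bias=+0
  edge (6, 4)→(0, 16): d=(-6,12) right/bottom  bias=-1
  edge (0, 16)→(0, 6): d=(0,-10) top-left  bias=+0
    (7,0)@(15, 1): e=[0,-90,150] → ·  [on edge]
    (4,1)@(9, 3): e=[0,-30,90] → ·  [on edge]
    (1,2)@(3, 5): e=[0,30,30] → #  [on edge]
    (2,2)@(5, 5): e=[4,6,50] → #
    (3,2)@(7, 5): e=[8,-18,70] → ·
    (0,3)@(1, 7): e=[8,42,10] → #
    (2,3)@(5, 7): e=[16,-6,50] → ·
    (0,4)@(1, 9): e=[20,30,10] → #
    (2,4)@(5, 9): e=[28,-18,50] → ·
    (0,5)@(1, 11): e=[32,18,10] → #
    (1,5)@(3, 11): e=[36,-6,30] → ·
    (0,6)@(1, 13): e=[44,6,10] → #
  covered (8 px):
    · · · · · · · ·
    · · · · · · · ·
    · # # · · · · ·
    # # · · · · · ·
    # # · · · · · ·
    # · · · · · · ·
    # · · · · · · ·
    · · · · · · · ·
T3:
  2·area = 104
  edge (4, 4)→(13, 5): d=(9,1) right/bottom  bias=-1
  edge (13, 5)→(8, 16): d=(-5,11) right/bottom  bias=-1
  edge (8, 16)→(4, 4): d=(-4,-12) top-left  bias=+0
    (1,0)@(3, 1): e=[-26,130,0] → ·  [on edge]
    (2,2)@(5, 5): e=[8,88,8] → #
    (3,2)@(7, 5): e=[6,66,32] → #
    (4,2)@(9, 5): e=[4,44,56] → #
    (5,2)@(11, 5): e=[2,22,80] → #
    (6,2)@(13, 5): e=[0,0,104] → ·  [on edge]
    (2,3)@(5, 7): e=[26,78,0] → #  [on edge]
    (6,3)@(13, 7): e=[18,-10,96] → ·
    (2,4)@(5, 9): e=[44,68,-8] → ·
    (3,4)@(7, 9): e=[42,46,16] → #
    (6,4)@(13, 9): e=[36,-20,88] → ·
    (3,5)@(7, 11): e=[60,36,8] → #
    (3,6)@(7, 13): e=[78,26,0] → #  [on edge]
  covered (15 px):
    · · · · · · · ·
    · · · · · · · ·
    · · # # # # · ·
    · · # # # # · ·
    · · · # # # · ·
    · · · # # · · ·
    · · · # # · · ·
    · · · · · · · ·

Result: 37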